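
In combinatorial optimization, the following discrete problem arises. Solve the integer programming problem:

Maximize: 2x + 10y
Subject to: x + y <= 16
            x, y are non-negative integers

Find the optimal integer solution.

Objective: 2x + 10y, constraint: x + y <= 16
Coefficient of y is 10 > coefficient of x is 2, so allocate the entire budget to y.
Optimal: x = 0, y = 16, value = 160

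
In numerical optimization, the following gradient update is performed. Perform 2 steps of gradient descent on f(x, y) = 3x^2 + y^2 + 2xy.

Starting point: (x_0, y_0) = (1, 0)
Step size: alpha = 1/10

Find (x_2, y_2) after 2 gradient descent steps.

f(x,y) = 3x^2 + y^2 + 2xy
grad_x = 6x + 2y, grad_y = 2y + 2x
Step 1: grad = (6, 2), (2/5, -1/5)
Step 2: grad = (2, 2/5), (1/5, -6/25)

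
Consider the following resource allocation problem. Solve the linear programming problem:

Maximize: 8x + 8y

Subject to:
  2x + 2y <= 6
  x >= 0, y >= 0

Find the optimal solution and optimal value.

The feasible region has vertices at [(0, 0), (3, 0), (0, 3)].
Checking objective 8x + 8y at each vertex:
  (0, 0): 8*0 + 8*0 = 0
  (3, 0): 8*3 + 8*0 = 24
  (0, 3): 8*0 + 8*3 = 24
Maximum is 24 at (3, 0).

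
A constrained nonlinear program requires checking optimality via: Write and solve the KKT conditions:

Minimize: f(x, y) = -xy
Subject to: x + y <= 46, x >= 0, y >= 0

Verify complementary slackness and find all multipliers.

Problem: min -xy s.t. x + y <= 46 (multiplier lambda), x >= 0 (mu_x), y >= 0 (mu_y)
KKT stationarity: -y + lambda - mu_x = 0, -x + lambda - mu_y = 0, with lambda, mu_x, mu_y >= 0
Complementary slackness: lambda*(x + y - 46) = 0, mu_x*x = 0, mu_y*y = 0
If lambda = 0: y = -mu_x <= 0 and x = -mu_y <= 0 force x = y = 0 with f = 0; but x = y = 23 is feasible with f = -529 < 0, so this is not the minimum. Hence lambda > 0 and x + y = 46.
Try x > 0, y > 0 (so mu_x = mu_y = 0): y = lambda, x = lambda => x = y = lambda
x + y = 46 => 2*lambda = 46 => lambda = 23
x* = y* = 23 > 0, consistent with mu_x = mu_y = 0.
(Any feasible point with x = 0 or y = 0 has f = 0 > -529, so the minimum is not on those boundaries.)
min(-xy) = -529 (i.e. max xy = 529)
Multipliers: lambda = 23, mu_x = 0, mu_y = 0
Complementary slackness: lambda*(x + y - 46) = 23*(23 + 23 - 46) = 0, mu_x*x = 0*23 = 0, mu_y*y = 0*23 = 0. Satisfied.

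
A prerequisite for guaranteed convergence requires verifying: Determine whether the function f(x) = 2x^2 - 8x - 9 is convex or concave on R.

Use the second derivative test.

f(x) = 2x^2 - 8x - 9
f'(x) = 4x - 8
f''(x) = 4
Since f''(x) = 4 > 0 for all x, f is convex on R.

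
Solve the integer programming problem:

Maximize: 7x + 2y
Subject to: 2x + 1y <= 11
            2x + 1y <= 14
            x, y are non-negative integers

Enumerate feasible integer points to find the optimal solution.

Constraint 1: 2x + 1y <= 11
Constraint 2: 2x + 1y <= 14
Feasible x range (need y >= 0): 0 <= x <= min(11/2, 14/2) => x in {0, ..., 5}.
Enumerate feasible integer points row by row (the coefficient of y is 2 > 0, so for each x the largest feasible y gives the best value):
  x = 0: y <= min((11 - 2*0)/1, (14 - 2*0)/1) => y in {0, ..., 11}; best 7*0 + 2*11 = 22
  x = 1: y <= min((11 - 2*1)/1, (14 - 2*1)/1) => y in {0, ..., 9}; best 7*1 + 2*9 = 25
  x = 2: y <= min((11 - 2*2)/1, (14 - 2*2)/1) => y in {0, ..., 7}; best 7*2 + 2*7 = 28
  x = 3: y <= min((11 - 2*3)/1, (14 - 2*3)/1) => y in {0, ..., 5}; best 7*3 + 2*5 = 31
  x = 4: y <= min((11 - 2*4)/1, (14 - 2*4)/1) => y in {0, ..., 3}; best 7*4 + 2*3 = 34
  x = 5: y <= min((11 - 2*5)/1, (14 - 2*5)/1) => y in {0, ..., 1}; best 7*5 + 2*1 = 37
The maximum 7x + 2y = 37 is achieved at x = 5, y = 1.
Check: 2*5 + 1*1 = 11 <= 11 and 2*5 + 1*1 = 11 <= 14.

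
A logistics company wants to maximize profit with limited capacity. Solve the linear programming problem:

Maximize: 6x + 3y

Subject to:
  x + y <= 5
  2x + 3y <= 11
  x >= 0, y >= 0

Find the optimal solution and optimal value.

Feasible vertices: (0, 0), (0, 11/3), (4, 1), (5, 0)
Objective 6x + 3y at each:
  (0, 0): 0
  (0, 11/3): 11
  (4, 1): 27
  (5, 0): 30
Maximum is 30 at (5, 0).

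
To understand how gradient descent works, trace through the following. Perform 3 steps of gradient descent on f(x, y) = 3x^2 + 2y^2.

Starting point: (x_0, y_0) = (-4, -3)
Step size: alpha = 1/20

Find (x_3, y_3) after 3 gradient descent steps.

f(x,y) = 3x^2 + 2y^2
grad_x = 6x + 0y, grad_y = 4y + 0x
Step 1: grad = (-24, -12), (-14/5, -12/5)
Step 2: grad = (-84/5, -48/5), (-49/25, -48/25)
Step 3: grad = (-294/25, -192/25), (-343/250, -192/125)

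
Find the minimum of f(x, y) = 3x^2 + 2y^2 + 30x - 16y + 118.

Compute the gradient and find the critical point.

f(x,y) = 3x^2 + 2y^2 + 30x - 16y + 118
df/dx = 6x + (30) = 0  =>  x = -5
df/dy = 4y + (-16) = 0  =>  y = 4
f(-5, 4) = 3*(-5)^2 + 2*(4)^2 + 30*(-5) + -16*(4) + 118 = 11
Hessian is diagonal with entries 6, 4 > 0, so this is a minimum.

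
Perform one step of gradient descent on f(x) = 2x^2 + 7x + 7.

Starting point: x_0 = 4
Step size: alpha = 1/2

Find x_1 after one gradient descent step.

f(x) = 2x^2 + 7x + 7
f'(x) = 4x + 7
f'(4) = 4*4 + (7) = 23
x_1 = x_0 - alpha * f'(x_0) = 4 - 1/2 * 23 = -15/2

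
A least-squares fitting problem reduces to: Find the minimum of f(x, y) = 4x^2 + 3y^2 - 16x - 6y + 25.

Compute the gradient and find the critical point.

f(x,y) = 4x^2 + 3y^2 - 16x - 6y + 25
df/dx = 8x + (-16) = 0  =>  x = 2
df/dy = 6y + (-6) = 0  =>  y = 1
f(2, 1) = 4*(2)^2 + 3*(1)^2 + -16*(2) + -6*(1) + 25 = 6
Hessian is diagonal with entries 8, 6 > 0, so this is a minimum.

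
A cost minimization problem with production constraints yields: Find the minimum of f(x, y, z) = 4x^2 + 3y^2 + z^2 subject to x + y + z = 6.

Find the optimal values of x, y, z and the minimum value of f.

Using Lagrange multipliers on f = 4x^2 + 3y^2 + z^2 with constraint x + y + z = 6:
Conditions: 2*4*x = lambda, 2*3*y = lambda, 2*1*z = lambda
So x = lambda/8, y = lambda/6, z = lambda/2
Substituting into constraint: lambda * (19/24) = 6
lambda = 144/19
x = 18/19, y = 24/19, z = 72/19
Minimum value = 432/19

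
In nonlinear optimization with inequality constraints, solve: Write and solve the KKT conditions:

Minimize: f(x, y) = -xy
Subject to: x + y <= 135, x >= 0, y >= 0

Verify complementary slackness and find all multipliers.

Problem: min -xy s.t. x + y <= 135 (multiplier lambda), x >= 0 (mu_x), y >= 0 (mu_y)
KKT stationarity: -y + lambda - mu_x = 0, -x + lambda - mu_y = 0, with lambda, mu_x, mu_y >= 0
Complementary slackness: lambda*(x + y - 135) = 0, mu_x*x = 0, mu_y*y = 0
If lambda = 0: y = -mu_x <= 0 and x = -mu_y <= 0 force x = y = 0 with f = 0; but x = y = 135/2 is feasible with f = -18225/4 < 0, so this is not the minimum. Hence lambda > 0 and x + y = 135.
Try x > 0, y > 0 (so mu_x = mu_y = 0): y = lambda, x = lambda => x = y = lambda
x + y = 135 => 2*lambda = 135 => lambda = 135/2
x* = y* = 135/2 > 0, consistent with mu_x = mu_y = 0.
(Any feasible point with x = 0 or y = 0 has f = 0 > -18225/4, so the minimum is not on those boundaries.)
min(-xy) = -18225/4 (i.e. max xy = 18225/4)
Multipliers: lambda = 135/2, mu_x = 0, mu_y = 0
Complementary slackness: lambda*(x + y - 135) = 135/2*(135/2 + 135/2 - 135) = 0, mu_x*x = 0*135/2 = 0, mu_y*y = 0*135/2 = 0. Satisfied.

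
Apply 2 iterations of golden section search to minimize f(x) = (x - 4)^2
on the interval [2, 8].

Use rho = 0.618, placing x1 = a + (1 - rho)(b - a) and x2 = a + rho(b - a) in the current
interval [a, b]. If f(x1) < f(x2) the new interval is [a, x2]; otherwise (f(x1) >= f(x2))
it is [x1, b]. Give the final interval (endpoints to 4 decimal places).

Golden section search for min of f(x) = (x - 4)^2 on [2, 8].
Each step: x1 = a + (1 - rho)(b - a), x2 = a + rho(b - a); if f(x1) < f(x2) keep [a, x2], otherwise keep [x1, b].
Step 1: [2.0000, 8.0000], x1=4.2920 (f=0.0853), x2=5.7080 (f=2.9173); f(x1) < f(x2) => keep [2.0000, 5.7080]
Step 2: [2.0000, 5.7080], x1=3.4165 (f=0.3405), x2=4.2915 (f=0.0850); f(x1) > f(x2) => keep [3.4165, 5.7080]
Final interval: [3.4165, 5.7080]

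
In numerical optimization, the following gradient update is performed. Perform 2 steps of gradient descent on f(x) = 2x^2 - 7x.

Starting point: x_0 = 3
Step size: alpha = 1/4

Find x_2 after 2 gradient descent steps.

f(x) = 2x^2 - 7x, f'(x) = 4x + (-7)
Step 1: f'(3) = 5, x_1 = 3 - 1/4 * 5 = 7/4
Step 2: f'(7/4) = 0, x_2 = 7/4 - 1/4 * 0 = 7/4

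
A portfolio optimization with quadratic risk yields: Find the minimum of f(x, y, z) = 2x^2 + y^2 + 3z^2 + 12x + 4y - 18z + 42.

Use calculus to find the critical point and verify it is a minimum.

f(x,y,z) = 2x^2 + y^2 + 3z^2 + 12x + 4y - 18z + 42
df/dx = 4x + (12) = 0 => x = -3
df/dy = 2y + (4) = 0 => y = -2
df/dz = 6z + (-18) = 0 => z = 3
f(-3,-2,3) = 2*(-3)^2 + 1*(-2)^2 + 3*(3)^2 + 12*(-3) + 4*(-2) + -18*(3) + 42 = -7
Hessian is diagonal with entries 4, 2, 6 > 0, confirmed minimum.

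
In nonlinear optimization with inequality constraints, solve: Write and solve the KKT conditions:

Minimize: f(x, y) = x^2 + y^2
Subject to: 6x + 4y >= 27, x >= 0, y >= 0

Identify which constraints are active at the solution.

KKT conditions for min x^2 + y^2 s.t. 6x + 4y >= 27, x >= 0, y >= 0:
Stationarity: 2x = mu*6 + mu_x, 2y = mu*4 + mu_y, with mu, mu_x, mu_y >= 0
Complementary slackness: mu*(6x + 4y - 27) = 0, mu_x*x = 0, mu_y*y = 0
(0, 0) is infeasible (6*0 + 4*0 < 27), so if mu = 0 stationarity would force x = mu_x/2 >= 0, y = mu_y/2 >= 0 with mu_x*x = mu_y*y = 0, i.e. x = y = 0: contradiction. Hence mu > 0 and 6x + 4y = 27 is active.
Try x > 0, y > 0 (so mu_x = mu_y = 0): x = 6*mu/2, y = 4*mu/2
Substitute: 6*(6*mu/2) + 4*(4*mu/2) = 27
  mu*52/2 = 27 => mu = 27/26
x* = 81/26 > 0, y* = 27/13 > 0, consistent with mu_x = mu_y = 0.
f is convex and the constraints are linear, so this KKT point is the global minimum.
f* = 729/52
Active constraints: 6x + 4y >= 27 (holds with equality, mu = 27/26 > 0); x >= 0 and y >= 0 are inactive (mu_x = mu_y = 0).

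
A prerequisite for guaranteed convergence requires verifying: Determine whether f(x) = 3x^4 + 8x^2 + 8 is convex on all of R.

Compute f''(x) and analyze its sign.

f(x) = 3x^4 + 8x^2 + 8
f'(x) = 12x^3 + 16x
f''(x) = 36x^2 + 16
f''(x) = 36x^2 + 16 >= 16 > 0 for all x
Therefore, f is convex on R.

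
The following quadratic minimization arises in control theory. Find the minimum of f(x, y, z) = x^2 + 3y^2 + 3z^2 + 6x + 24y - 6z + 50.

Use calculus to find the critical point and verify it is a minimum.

f(x,y,z) = x^2 + 3y^2 + 3z^2 + 6x + 24y - 6z + 50
df/dx = 2x + (6) = 0 => x = -3
df/dy = 6y + (24) = 0 => y = -4
df/dz = 6z + (-6) = 0 => z = 1
f(-3,-4,1) = 1*(-3)^2 + 3*(-4)^2 + 3*(1)^2 + 6*(-3) + 24*(-4) + -6*(1) + 50 = -10
Hessian is diagonal with entries 2, 6, 6 > 0, confirmed minimum.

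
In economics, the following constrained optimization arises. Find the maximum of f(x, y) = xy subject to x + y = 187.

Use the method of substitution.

Substitute y = 187 - x into f(x,y) = xy:
g(x) = x(187 - x) = 187x - x^2
g'(x) = 187 - 2x = 0  =>  x = 187/2
y = 187 - 187/2 = 187/2
Maximum value = (187/2) * (187/2) = 34969/4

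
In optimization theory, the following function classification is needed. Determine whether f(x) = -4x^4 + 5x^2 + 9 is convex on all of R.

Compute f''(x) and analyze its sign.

f(x) = -4x^4 + 5x^2 + 9
f'(x) = -16x^3 + 10x
f''(x) = -48x^2 + 10
f''(x) = -48x^2 + 10 -> -inf as |x| -> inf
Therefore, f is not globally convex on R.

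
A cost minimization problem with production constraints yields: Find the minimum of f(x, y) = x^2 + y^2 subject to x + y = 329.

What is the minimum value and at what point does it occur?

Substitute y = 329 - x into f(x,y) = x^2 + y^2:
g(x) = x^2 + (329 - x)^2 = 2x^2 - 658x + 108241
g'(x) = 4x - 658 = 0  =>  x = 329/2
y = 329 - 329/2 = 329/2
Minimum value = (329/2)^2 + (329/2)^2 = 108241/2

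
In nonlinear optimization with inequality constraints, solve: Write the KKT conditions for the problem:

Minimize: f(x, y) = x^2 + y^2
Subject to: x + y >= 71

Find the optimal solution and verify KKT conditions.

KKT conditions for min x^2 + y^2 s.t. x + y >= 71:
Stationarity: 2x = mu, 2y = mu
So x = y = mu/2.
Complementary slackness: mu*(x + y - 71) = 0
Primal feasibility: x + y >= 71; dual feasibility: mu >= 0
If mu = 0 then x = y = 0, but 0 + 0 < 71 is infeasible, so the constraint is active.
Constraint active: x + y = 2*(mu/2) = 71 => mu = 71
x = y = 71/2, f = 5041/2
Verify: stationarity 2*(71/2) = 71 = mu; primal 71/2 + 71/2 = 71 >= 71; dual mu = 71 >= 0; complementary slackness 71*(71 - 71) = 0. All KKT conditions hold.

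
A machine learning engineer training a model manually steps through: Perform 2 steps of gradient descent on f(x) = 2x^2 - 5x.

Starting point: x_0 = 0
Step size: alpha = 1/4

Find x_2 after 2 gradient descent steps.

f(x) = 2x^2 - 5x, f'(x) = 4x + (-5)
Step 1: f'(0) = -5, x_1 = 0 - 1/4 * -5 = 5/4
Step 2: f'(5/4) = 0, x_2 = 5/4 - 1/4 * 0 = 5/4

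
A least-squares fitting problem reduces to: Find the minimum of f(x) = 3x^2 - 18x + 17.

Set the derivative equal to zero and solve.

f(x) = 3x^2 - 18x + 17
f'(x) = 6x + (-18) = 0
x = 18/6 = 3
f(3) = -10
Since f''(x) = 6 > 0, this is a minimum.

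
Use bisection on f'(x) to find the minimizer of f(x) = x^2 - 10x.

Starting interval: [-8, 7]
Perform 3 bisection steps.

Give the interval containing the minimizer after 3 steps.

Finding critical point of f(x) = x^2 - 10x using bisection on f'(x) = 2x + -10.
f'(x) = 0 when x = 5.
Starting interval: [-8, 7]
Step 1: mid = -1/2, f'(mid) = -11, new interval = [-1/2, 7]
Step 2: mid = 13/4, f'(mid) = -7/2, new interval = [13/4, 7]
Step 3: mid = 41/8, f'(mid) = 1/4, new interval = [13/4, 41/8]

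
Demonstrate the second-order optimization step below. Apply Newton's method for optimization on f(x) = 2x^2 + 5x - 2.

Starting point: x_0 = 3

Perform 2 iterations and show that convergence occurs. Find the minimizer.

f(x) = 2x^2 + 5x - 2, f'(x) = 4x + (5), f''(x) = 4
Step 1: f'(3) = 17, x_1 = 3 - 17/4 = -5/4
Step 2: f'(-5/4) = 0, x_2 = -5/4 (converged)
Newton's method converges in 1 step for quadratics.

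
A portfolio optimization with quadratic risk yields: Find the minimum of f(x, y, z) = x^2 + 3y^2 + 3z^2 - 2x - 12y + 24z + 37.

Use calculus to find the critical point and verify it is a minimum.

f(x,y,z) = x^2 + 3y^2 + 3z^2 - 2x - 12y + 24z + 37
df/dx = 2x + (-2) = 0 => x = 1
df/dy = 6y + (-12) = 0 => y = 2
df/dz = 6z + (24) = 0 => z = -4
f(1,2,-4) = 1*(1)^2 + 3*(2)^2 + 3*(-4)^2 + -2*(1) + -12*(2) + 24*(-4) + 37 = -24
Hessian is diagonal with entries 2, 6, 6 > 0, confirmed minimum.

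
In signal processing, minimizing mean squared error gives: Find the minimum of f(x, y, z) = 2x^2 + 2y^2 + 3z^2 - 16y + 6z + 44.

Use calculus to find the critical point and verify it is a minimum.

f(x,y,z) = 2x^2 + 2y^2 + 3z^2 - 16y + 6z + 44
df/dx = 4x + (0) = 0 => x = 0
df/dy = 4y + (-16) = 0 => y = 4
df/dz = 6z + (6) = 0 => z = -1
f(0,4,-1) = 2*(0)^2 + 2*(4)^2 + 3*(-1)^2 + -16*(4) + 6*(-1) + 44 = 9
Hessian is diagonal with entries 4, 4, 6 > 0, confirmed minimum.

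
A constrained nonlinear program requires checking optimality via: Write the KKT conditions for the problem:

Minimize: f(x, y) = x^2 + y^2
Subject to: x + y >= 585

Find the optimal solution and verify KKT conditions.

KKT conditions for min x^2 + y^2 s.t. x + y >= 585:
Stationarity: 2x = mu, 2y = mu
So x = y = mu/2.
Complementary slackness: mu*(x + y - 585) = 0
Primal feasibility: x + y >= 585; dual feasibility: mu >= 0
If mu = 0 then x = y = 0, but 0 + 0 < 585 is infeasible, so the constraint is active.
Constraint active: x + y = 2*(mu/2) = 585 => mu = 585
x = y = 585/2, f = 342225/2
Verify: stationarity 2*(585/2) = 585 = mu; primal 585/2 + 585/2 = 585 >= 585; dual mu = 585 >= 0; complementary slackness 585*(585 - 585) = 0. All KKT conditions hold.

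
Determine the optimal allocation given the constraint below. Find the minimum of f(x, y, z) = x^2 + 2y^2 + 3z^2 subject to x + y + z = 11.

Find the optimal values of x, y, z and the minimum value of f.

Using Lagrange multipliers on f = x^2 + 2y^2 + 3z^2 with constraint x + y + z = 11:
Conditions: 2*1*x = lambda, 2*2*y = lambda, 2*3*z = lambda
So x = lambda/2, y = lambda/4, z = lambda/6
Substituting into constraint: lambda * (11/12) = 11
lambda = 12
x = 6, y = 3, z = 2
Minimum value = 66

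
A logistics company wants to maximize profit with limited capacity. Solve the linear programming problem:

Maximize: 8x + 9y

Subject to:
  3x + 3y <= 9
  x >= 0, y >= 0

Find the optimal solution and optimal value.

The feasible region has vertices at [(0, 0), (3, 0), (0, 3)].
Checking objective 8x + 9y at each vertex:
  (0, 0): 8*0 + 9*0 = 0
  (3, 0): 8*3 + 9*0 = 24
  (0, 3): 8*0 + 9*3 = 27
Maximum is 27 at (0, 3).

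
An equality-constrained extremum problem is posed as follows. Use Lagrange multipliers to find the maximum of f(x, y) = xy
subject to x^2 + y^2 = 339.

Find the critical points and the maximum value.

Lagrange conditions: y = 2*lambda*x and x = 2*lambda*y
If x = 0 then y = 0, violating the constraint, so x, y != 0.
Dividing: y/x = x/y => x^2 = y^2 => y = x or y = -x
Constraint: 2x^2 = 339 => x^2 = 339/2 => x = +/-sqrt(339/2)
Critical points: (sqrt(339/2), sqrt(339/2)), (-sqrt(339/2), -sqrt(339/2)), (sqrt(339/2), -sqrt(339/2)), (-sqrt(339/2), sqrt(339/2))
  y = x:  xy = x^2 = 339/2  at (sqrt(339/2), sqrt(339/2)) and (-sqrt(339/2), -sqrt(339/2))
  y = -x: xy = -x^2 = -339/2 at (sqrt(339/2), -sqrt(339/2)) and (-sqrt(339/2), sqrt(339/2))
Maximum xy = 339/2 at (sqrt(339/2), sqrt(339/2)) and (-sqrt(339/2), -sqrt(339/2))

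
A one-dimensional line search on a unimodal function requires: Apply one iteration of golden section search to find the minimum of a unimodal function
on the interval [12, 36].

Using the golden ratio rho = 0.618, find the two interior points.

Golden section search on [12, 36].
Golden ratio rho = 0.618 (approx).
Interior points:
  x_1 = 12 + (1-0.618)*24 = 21.1680
  x_2 = 12 + 0.618*24 = 26.8320
Compare f(x_1) and f(x_2) to determine which subinterval to keep.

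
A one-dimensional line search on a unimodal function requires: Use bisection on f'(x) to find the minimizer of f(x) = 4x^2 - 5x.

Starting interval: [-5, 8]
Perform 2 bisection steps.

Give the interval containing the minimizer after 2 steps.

Finding critical point of f(x) = 4x^2 - 5x using bisection on f'(x) = 8x + -5.
f'(x) = 0 when x = 5/8.
Starting interval: [-5, 8]
Step 1: mid = 3/2, f'(mid) = 7, new interval = [-5, 3/2]
Step 2: mid = -7/4, f'(mid) = -19, new interval = [-7/4, 3/2]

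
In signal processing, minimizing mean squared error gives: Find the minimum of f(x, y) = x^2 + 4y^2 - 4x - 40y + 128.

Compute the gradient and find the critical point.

f(x,y) = x^2 + 4y^2 - 4x - 40y + 128
df/dx = 2x + (-4) = 0  =>  x = 2
df/dy = 8y + (-40) = 0  =>  y = 5
f(2, 5) = 1*(2)^2 + 4*(5)^2 + -4*(2) + -40*(5) + 128 = 24
Hessian is diagonal with entries 2, 8 > 0, so this is a minimum.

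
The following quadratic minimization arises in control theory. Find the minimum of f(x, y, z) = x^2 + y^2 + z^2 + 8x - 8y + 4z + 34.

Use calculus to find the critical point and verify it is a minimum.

f(x,y,z) = x^2 + y^2 + z^2 + 8x - 8y + 4z + 34
df/dx = 2x + (8) = 0 => x = -4
df/dy = 2y + (-8) = 0 => y = 4
df/dz = 2z + (4) = 0 => z = -2
f(-4,4,-2) = 1*(-4)^2 + 1*(4)^2 + 1*(-2)^2 + 8*(-4) + -8*(4) + 4*(-2) + 34 = -2
Hessian is diagonal with entries 2, 2, 2 > 0, confirmed minimum.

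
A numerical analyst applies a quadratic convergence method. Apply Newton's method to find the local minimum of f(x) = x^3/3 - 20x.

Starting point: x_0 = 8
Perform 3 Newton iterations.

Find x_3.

f(x) = x^3/3 - 20x
f'(x) = x^2 - 20, f''(x) = 2x
Newton update: x_{n+1} = x_n - (x_n^2 - 20)/(2*x_n)
Step 1: x_0 = 8, f'=44, f''=16, x_1 = 21/4
Step 2: x_1 = 21/4, f'=121/16, f''=21/2, x_2 = 761/168
Step 3: x_2 = 761/168, f'=14641/28224, f''=761/84, x_3 = 1143601/255696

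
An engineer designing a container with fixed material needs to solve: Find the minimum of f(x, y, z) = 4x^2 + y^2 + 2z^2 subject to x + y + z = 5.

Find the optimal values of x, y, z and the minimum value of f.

Using Lagrange multipliers on f = 4x^2 + y^2 + 2z^2 with constraint x + y + z = 5:
Conditions: 2*4*x = lambda, 2*1*y = lambda, 2*2*z = lambda
So x = lambda/8, y = lambda/2, z = lambda/4
Substituting into constraint: lambda * (7/8) = 5
lambda = 40/7
x = 5/7, y = 20/7, z = 10/7
Minimum value = 100/7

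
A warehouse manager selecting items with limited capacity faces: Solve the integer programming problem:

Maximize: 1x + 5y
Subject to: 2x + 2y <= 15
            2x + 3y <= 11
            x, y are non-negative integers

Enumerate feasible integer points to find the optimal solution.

Constraint 1: 2x + 2y <= 15
Constraint 2: 2x + 3y <= 11
Feasible x range (need y >= 0): 0 <= x <= min(15/2, 11/2) => x in {0, ..., 5}.
Enumerate feasible integer points row by row (the coefficient of y is 5 > 0, so for each x the largest feasible y gives the best value):
  x = 0: y <= min((15 - 2*0)/2, (11 - 2*0)/3) => y in {0, ..., 3}; best 1*0 + 5*3 = 15
  x = 1: y <= min((15 - 2*1)/2, (11 - 2*1)/3) => y in {0, ..., 3}; best 1*1 + 5*3 = 16
  x = 2: y <= min((15 - 2*2)/2, (11 - 2*2)/3) => y in {0, ..., 2}; best 1*2 + 5*2 = 12
  x = 3: y <= min((15 - 2*3)/2, (11 - 2*3)/3) => y in {0, ..., 1}; best 1*3 + 5*1 = 8
  x = 4: y <= min((15 - 2*4)/2, (11 - 2*4)/3) => y in {0, ..., 1}; best 1*4 + 5*1 = 9
  x = 5: y <= min((15 - 2*5)/2, (11 - 2*5)/3) => y in {0}; best 1*5 + 5*0 = 5
The maximum 1x + 5y = 16 is achieved at x = 1, y = 3.
Check: 2*1 + 2*3 = 8 <= 15 and 2*1 + 3*3 = 11 <= 11.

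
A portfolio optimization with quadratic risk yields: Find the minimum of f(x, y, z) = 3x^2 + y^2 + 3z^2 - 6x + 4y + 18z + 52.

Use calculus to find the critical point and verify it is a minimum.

f(x,y,z) = 3x^2 + y^2 + 3z^2 - 6x + 4y + 18z + 52
df/dx = 6x + (-6) = 0 => x = 1
df/dy = 2y + (4) = 0 => y = -2
df/dz = 6z + (18) = 0 => z = -3
f(1,-2,-3) = 3*(1)^2 + 1*(-2)^2 + 3*(-3)^2 + -6*(1) + 4*(-2) + 18*(-3) + 52 = 18
Hessian is diagonal with entries 6, 2, 6 > 0, confirmed minimum.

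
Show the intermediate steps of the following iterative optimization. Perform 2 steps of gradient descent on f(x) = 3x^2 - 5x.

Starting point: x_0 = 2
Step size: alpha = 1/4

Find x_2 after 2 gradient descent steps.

f(x) = 3x^2 - 5x, f'(x) = 6x + (-5)
Step 1: f'(2) = 7, x_1 = 2 - 1/4 * 7 = 1/4
Step 2: f'(1/4) = -7/2, x_2 = 1/4 - 1/4 * -7/2 = 9/8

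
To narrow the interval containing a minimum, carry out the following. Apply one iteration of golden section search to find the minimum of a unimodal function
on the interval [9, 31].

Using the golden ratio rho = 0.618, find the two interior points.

Golden section search on [9, 31].
Golden ratio rho = 0.618 (approx).
Interior points:
  x_1 = 9 + (1-0.618)*22 = 17.4040
  x_2 = 9 + 0.618*22 = 22.5960
Compare f(x_1) and f(x_2) to determine which subinterval to keep.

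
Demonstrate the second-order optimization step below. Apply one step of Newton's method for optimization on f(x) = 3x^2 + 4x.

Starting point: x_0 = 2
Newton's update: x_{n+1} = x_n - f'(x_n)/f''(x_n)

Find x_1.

f(x) = 3x^2 + 4x
f'(x) = 6x + (4), f''(x) = 6
Newton step: x_1 = x_0 - f'(x_0)/f''(x_0)
f'(2) = 16
x_1 = 2 - 16/6 = -2/3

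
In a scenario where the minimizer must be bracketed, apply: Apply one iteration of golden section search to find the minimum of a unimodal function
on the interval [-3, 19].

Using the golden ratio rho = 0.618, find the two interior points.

Golden section search on [-3, 19].
Golden ratio rho = 0.618 (approx).
Interior points:
  x_1 = -3 + (1-0.618)*22 = 5.4040
  x_2 = -3 + 0.618*22 = 10.5960
Compare f(x_1) and f(x_2) to determine which subinterval to keep.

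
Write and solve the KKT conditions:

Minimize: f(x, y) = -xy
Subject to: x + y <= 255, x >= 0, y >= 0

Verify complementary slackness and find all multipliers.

Problem: min -xy s.t. x + y <= 255 (multiplier lambda), x >= 0 (mu_x), y >= 0 (mu_y)
KKT stationarity: -y + lambda - mu_x = 0, -x + lambda - mu_y = 0, with lambda, mu_x, mu_y >= 0
Complementary slackness: lambda*(x + y - 255) = 0, mu_x*x = 0, mu_y*y = 0
If lambda = 0: y = -mu_x <= 0 and x = -mu_y <= 0 force x = y = 0 with f = 0; but x = y = 255/2 is feasible with f = -65025/4 < 0, so this is not the minimum. Hence lambda > 0 and x + y = 255.
Try x > 0, y > 0 (so mu_x = mu_y = 0): y = lambda, x = lambda => x = y = lambda
x + y = 255 => 2*lambda = 255 => lambda = 255/2
x* = y* = 255/2 > 0, consistent with mu_x = mu_y = 0.
(Any feasible point with x = 0 or y = 0 has f = 0 > -65025/4, so the minimum is not on those boundaries.)
min(-xy) = -65025/4 (i.e. max xy = 65025/4)
Multipliers: lambda = 255/2, mu_x = 0, mu_y = 0
Complementary slackness: lambda*(x + y - 255) = 255/2*(255/2 + 255/2 - 255) = 0, mu_x*x = 0*255/2 = 0, mu_y*y = 0*255/2 = 0. Satisfied.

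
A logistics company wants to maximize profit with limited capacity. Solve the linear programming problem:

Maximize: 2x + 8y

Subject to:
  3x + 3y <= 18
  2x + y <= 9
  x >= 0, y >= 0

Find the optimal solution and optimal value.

Feasible vertices: (0, 0), (0, 6), (3, 3), (9/2, 0)
Objective 2x + 8y at each:
  (0, 0): 0
  (0, 6): 48
  (3, 3): 30
  (9/2, 0): 9
Maximum is 48 at (0, 6).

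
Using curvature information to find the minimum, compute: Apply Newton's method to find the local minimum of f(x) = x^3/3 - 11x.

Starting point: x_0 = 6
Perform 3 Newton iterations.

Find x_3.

f(x) = x^3/3 - 11x
f'(x) = x^2 - 11, f''(x) = 2x
Newton update: x_{n+1} = x_n - (x_n^2 - 11)/(2*x_n)
Step 1: x_0 = 6, f'=25, f''=12, x_1 = 47/12
Step 2: x_1 = 47/12, f'=625/144, f''=47/6, x_2 = 3793/1128
Step 3: x_2 = 3793/1128, f'=390625/1272384, f''=3793/564, x_3 = 28383073/8557008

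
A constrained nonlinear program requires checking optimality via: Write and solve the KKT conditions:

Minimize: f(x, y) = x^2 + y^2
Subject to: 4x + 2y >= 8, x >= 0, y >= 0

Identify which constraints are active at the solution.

KKT conditions for min x^2 + y^2 s.t. 4x + 2y >= 8, x >= 0, y >= 0:
Stationarity: 2x = mu*4 + mu_x, 2y = mu*2 + mu_y, with mu, mu_x, mu_y >= 0
Complementary slackness: mu*(4x + 2y - 8) = 0, mu_x*x = 0, mu_y*y = 0
(0, 0) is infeasible (4*0 + 2*0 < 8), so if mu = 0 stationarity would force x = mu_x/2 >= 0, y = mu_y/2 >= 0 with mu_x*x = mu_y*y = 0, i.e. x = y = 0: contradiction. Hence mu > 0 and 4x + 2y = 8 is active.
Try x > 0, y > 0 (so mu_x = mu_y = 0): x = 4*mu/2, y = 2*mu/2
Substitute: 4*(4*mu/2) + 2*(2*mu/2) = 8
  mu*20/2 = 8 => mu = 4/5
x* = 8/5 > 0, y* = 4/5 > 0, consistent with mu_x = mu_y = 0.
f is convex and the constraints are linear, so this KKT point is the global minimum.
f* = 16/5
Active constraints: 4x + 2y >= 8 (holds with equality, mu = 4/5 > 0); x >= 0 and y >= 0 are inactive (mu_x = mu_y = 0).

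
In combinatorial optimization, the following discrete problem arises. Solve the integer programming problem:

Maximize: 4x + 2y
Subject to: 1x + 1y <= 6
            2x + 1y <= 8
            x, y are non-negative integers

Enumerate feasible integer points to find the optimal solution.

Constraint 1: 1x + 1y <= 6
Constraint 2: 2x + 1y <= 8
Feasible x range (need y >= 0): 0 <= x <= min(6/1, 8/2) => x in {0, ..., 4}.
Enumerate feasible integer points row by row (the coefficient of y is 2 > 0, so for each x the largest feasible y gives the best value):
  x = 0: y <= min((6 - 1*0)/1, (8 - 2*0)/1) => y in {0, ..., 6}; best 4*0 + 2*6 = 12
  x = 1: y <= min((6 - 1*1)/1, (8 - 2*1)/1) => y in {0, ..., 5}; best 4*1 + 2*5 = 14
  x = 2: y <= min((6 - 1*2)/1, (8 - 2*2)/1) => y in {0, ..., 4}; best 4*2 + 2*4 = 16
  x = 3: y <= min((6 - 1*3)/1, (8 - 2*3)/1) => y in {0, ..., 2}; best 4*3 + 2*2 = 16
  x = 4: y <= min((6 - 1*4)/1, (8 - 2*4)/1) => y in {0}; best 4*4 + 2*0 = 16
The maximum 4x + 2y = 16 is achieved at x = 2, y = 4.
(The same value 16 is also attained at (3, 2), (4, 0).)
Check: 1*2 + 1*4 = 6 <= 6 and 2*2 + 1*4 = 8 <= 8.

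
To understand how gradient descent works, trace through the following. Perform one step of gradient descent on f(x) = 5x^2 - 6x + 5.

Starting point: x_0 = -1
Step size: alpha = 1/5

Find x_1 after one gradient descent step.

f(x) = 5x^2 - 6x + 5
f'(x) = 10x - 6
f'(-1) = 10*-1 + (-6) = -16
x_1 = x_0 - alpha * f'(x_0) = -1 - 1/5 * -16 = 11/5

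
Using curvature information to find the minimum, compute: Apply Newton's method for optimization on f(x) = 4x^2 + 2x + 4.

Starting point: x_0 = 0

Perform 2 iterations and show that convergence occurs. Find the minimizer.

f(x) = 4x^2 + 2x + 4, f'(x) = 8x + (2), f''(x) = 8
Step 1: f'(0) = 2, x_1 = 0 - 2/8 = -1/4
Step 2: f'(-1/4) = 0, x_2 = -1/4 (converged)
Newton's method converges in 1 step for quadratics.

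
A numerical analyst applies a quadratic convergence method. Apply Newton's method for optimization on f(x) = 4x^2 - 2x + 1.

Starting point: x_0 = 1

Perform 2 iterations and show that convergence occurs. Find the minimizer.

f(x) = 4x^2 - 2x + 1, f'(x) = 8x + (-2), f''(x) = 8
Step 1: f'(1) = 6, x_1 = 1 - 6/8 = 1/4
Step 2: f'(1/4) = 0, x_2 = 1/4 (converged)
Newton's method converges in 1 step for quadratics.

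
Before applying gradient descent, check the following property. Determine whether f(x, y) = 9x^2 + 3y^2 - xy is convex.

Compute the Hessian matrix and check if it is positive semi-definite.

f(x,y) = 9x^2 + 3y^2 - xy
Hessian H = [[18, -1], [-1, 6]]
trace(H) = 24, det(H) = 107
Eigenvalues: (24 +/- sqrt(148)) / 2 = 18.08, 5.917
Since both eigenvalues > 0, f is convex.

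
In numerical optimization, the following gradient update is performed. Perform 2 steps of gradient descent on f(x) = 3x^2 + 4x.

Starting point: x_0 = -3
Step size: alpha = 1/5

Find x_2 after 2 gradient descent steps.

f(x) = 3x^2 + 4x, f'(x) = 6x + (4)
Step 1: f'(-3) = -14, x_1 = -3 - 1/5 * -14 = -1/5
Step 2: f'(-1/5) = 14/5, x_2 = -1/5 - 1/5 * 14/5 = -19/25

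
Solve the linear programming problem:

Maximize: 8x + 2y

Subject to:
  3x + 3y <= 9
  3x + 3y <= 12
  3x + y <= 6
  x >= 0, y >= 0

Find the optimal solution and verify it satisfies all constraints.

Feasible vertices: (0, 0), (0, 3), (3/2, 3/2), (2, 0)
Objective 8x + 2y at each vertex:
  (0, 0): 0
  (0, 3): 6
  (3/2, 3/2): 15
  (2, 0): 16
Maximum is 16 at (2, 0).
Verify constraints at (x, y) = (2, 0):
  3*2 + 3*0 = 6 <= 9
  3*2 + 3*0 = 6 <= 12
  3*2 + 1*0 = 6 <= 6 (active)
  x = 2 >= 0, y = 0 >= 0. All constraints satisfied.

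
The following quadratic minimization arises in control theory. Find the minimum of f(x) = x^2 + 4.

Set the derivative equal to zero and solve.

f(x) = x^2 + 4
f'(x) = 2x + (0) = 0
x = 0/2 = 0
f(0) = 4
Since f''(x) = 2 > 0, this is a minimum.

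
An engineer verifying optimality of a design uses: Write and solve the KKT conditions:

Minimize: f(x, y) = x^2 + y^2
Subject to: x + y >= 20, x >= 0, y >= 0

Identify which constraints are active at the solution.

KKT conditions for min x^2 + y^2 s.t. 1x + 1y >= 20, x >= 0, y >= 0:
Stationarity: 2x = mu*1 + mu_x, 2y = mu*1 + mu_y, with mu, mu_x, mu_y >= 0
Complementary slackness: mu*(x + y - 20) = 0, mu_x*x = 0, mu_y*y = 0
(0, 0) is infeasible (1*0 + 1*0 < 20), so if mu = 0 stationarity would force x = mu_x/2 >= 0, y = mu_y/2 >= 0 with mu_x*x = mu_y*y = 0, i.e. x = y = 0: contradiction. Hence mu > 0 and x + y = 20 is active.
Try x > 0, y > 0 (so mu_x = mu_y = 0): x = 1*mu/2, y = 1*mu/2
Substitute: 1*(1*mu/2) + 1*(1*mu/2) = 20
  mu*2/2 = 20 => mu = 20
x* = 10 > 0, y* = 10 > 0, consistent with mu_x = mu_y = 0.
f is convex and the constraints are linear, so this KKT point is the global minimum.
f* = 200
Active constraints: x + y >= 20 (holds with equality, mu = 20 > 0); x >= 0 and y >= 0 are inactive (mu_x = mu_y = 0).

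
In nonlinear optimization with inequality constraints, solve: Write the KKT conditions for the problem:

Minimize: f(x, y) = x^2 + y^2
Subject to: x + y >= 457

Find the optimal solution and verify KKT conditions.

KKT conditions for min x^2 + y^2 s.t. x + y >= 457:
Stationarity: 2x = mu, 2y = mu
So x = y = mu/2.
Complementary slackness: mu*(x + y - 457) = 0
Primal feasibility: x + y >= 457; dual feasibility: mu >= 0
If mu = 0 then x = y = 0, but 0 + 0 < 457 is infeasible, so the constraint is active.
Constraint active: x + y = 2*(mu/2) = 457 => mu = 457
x = y = 457/2, f = 208849/2
Verify: stationarity 2*(457/2) = 457 = mu; primal 457/2 + 457/2 = 457 >= 457; dual mu = 457 >= 0; complementary slackness 457*(457 - 457) = 0. All KKT conditions hold.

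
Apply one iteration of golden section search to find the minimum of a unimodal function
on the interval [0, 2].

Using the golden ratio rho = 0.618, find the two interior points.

Golden section search on [0, 2].
Golden ratio rho = 0.618 (approx).
Interior points:
  x_1 = 0 + (1-0.618)*2 = 0.7640
  x_2 = 0 + 0.618*2 = 1.2360
Compare f(x_1) and f(x_2) to determine which subinterval to keep.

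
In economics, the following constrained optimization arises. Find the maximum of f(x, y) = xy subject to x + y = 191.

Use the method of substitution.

Substitute y = 191 - x into f(x,y) = xy:
g(x) = x(191 - x) = 191x - x^2
g'(x) = 191 - 2x = 0  =>  x = 191/2
y = 191 - 191/2 = 191/2
Maximum value = (191/2) * (191/2) = 36481/4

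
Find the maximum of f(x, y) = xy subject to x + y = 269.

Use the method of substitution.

Substitute y = 269 - x into f(x,y) = xy:
g(x) = x(269 - x) = 269x - x^2
g'(x) = 269 - 2x = 0  =>  x = 269/2
y = 269 - 269/2 = 269/2
Maximum value = (269/2) * (269/2) = 72361/4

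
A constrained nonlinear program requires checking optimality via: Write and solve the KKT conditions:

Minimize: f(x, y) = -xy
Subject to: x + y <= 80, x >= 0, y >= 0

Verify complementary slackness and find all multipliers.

Problem: min -xy s.t. x + y <= 80 (multiplier lambda), x >= 0 (mu_x), y >= 0 (mu_y)
KKT stationarity: -y + lambda - mu_x = 0, -x + lambda - mu_y = 0, with lambda, mu_x, mu_y >= 0
Complementary slackness: lambda*(x + y - 80) = 0, mu_x*x = 0, mu_y*y = 0
If lambda = 0: y = -mu_x <= 0 and x = -mu_y <= 0 force x = y = 0 with f = 0; but x = y = 40 is feasible with f = -1600 < 0, so this is not the minimum. Hence lambda > 0 and x + y = 80.
Try x > 0, y > 0 (so mu_x = mu_y = 0): y = lambda, x = lambda => x = y = lambda
x + y = 80 => 2*lambda = 80 => lambda = 40
x* = y* = 40 > 0, consistent with mu_x = mu_y = 0.
(Any feasible point with x = 0 or y = 0 has f = 0 > -1600, so the minimum is not on those boundaries.)
min(-xy) = -1600 (i.e. max xy = 1600)
Multipliers: lambda = 40, mu_x = 0, mu_y = 0
Complementary slackness: lambda*(x + y - 80) = 40*(40 + 40 - 80) = 0, mu_x*x = 0*40 = 0, mu_y*y = 0*40 = 0. Satisfied.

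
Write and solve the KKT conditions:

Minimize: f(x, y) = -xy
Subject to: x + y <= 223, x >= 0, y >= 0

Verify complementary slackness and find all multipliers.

Problem: min -xy s.t. x + y <= 223 (multiplier lambda), x >= 0 (mu_x), y >= 0 (mu_y)
KKT stationarity: -y + lambda - mu_x = 0, -x + lambda - mu_y = 0, with lambda, mu_x, mu_y >= 0
Complementary slackness: lambda*(x + y - 223) = 0, mu_x*x = 0, mu_y*y = 0
If lambda = 0: y = -mu_x <= 0 and x = -mu_y <= 0 force x = y = 0 with f = 0; but x = y = 223/2 is feasible with f = -49729/4 < 0, so this is not the minimum. Hence lambda > 0 and x + y = 223.
Try x > 0, y > 0 (so mu_x = mu_y = 0): y = lambda, x = lambda => x = y = lambda
x + y = 223 => 2*lambda = 223 => lambda = 223/2
x* = y* = 223/2 > 0, consistent with mu_x = mu_y = 0.
(Any feasible point with x = 0 or y = 0 has f = 0 > -49729/4, so the minimum is not on those boundaries.)
min(-xy) = -49729/4 (i.e. max xy = 49729/4)
Multipliers: lambda = 223/2, mu_x = 0, mu_y = 0
Complementary slackness: lambda*(x + y - 223) = 223/2*(223/2 + 223/2 - 223) = 0, mu_x*x = 0*223/2 = 0, mu_y*y = 0*223/2 = 0. Satisfied.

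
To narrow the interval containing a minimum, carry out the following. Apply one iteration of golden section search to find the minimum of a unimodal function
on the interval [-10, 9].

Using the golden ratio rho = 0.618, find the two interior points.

Golden section search on [-10, 9].
Golden ratio rho = 0.618 (approx).
Interior points:
  x_1 = -10 + (1-0.618)*19 = -2.7420
  x_2 = -10 + 0.618*19 = 1.7420
Compare f(x_1) and f(x_2) to determine which subinterval to keep.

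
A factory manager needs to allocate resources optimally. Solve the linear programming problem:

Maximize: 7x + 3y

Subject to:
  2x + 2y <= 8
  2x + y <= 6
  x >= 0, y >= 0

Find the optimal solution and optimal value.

Feasible vertices: (0, 0), (0, 4), (2, 2), (3, 0)
Objective 7x + 3y at each:
  (0, 0): 0
  (0, 4): 12
  (2, 2): 20
  (3, 0): 21
Maximum is 21 at (3, 0).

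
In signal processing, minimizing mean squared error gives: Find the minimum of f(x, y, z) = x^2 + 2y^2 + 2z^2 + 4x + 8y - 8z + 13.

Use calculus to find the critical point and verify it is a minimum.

f(x,y,z) = x^2 + 2y^2 + 2z^2 + 4x + 8y - 8z + 13
df/dx = 2x + (4) = 0 => x = -2
df/dy = 4y + (8) = 0 => y = -2
df/dz = 4z + (-8) = 0 => z = 2
f(-2,-2,2) = 1*(-2)^2 + 2*(-2)^2 + 2*(2)^2 + 4*(-2) + 8*(-2) + -8*(2) + 13 = -7
Hessian is diagonal with entries 2, 4, 4 > 0, confirmed minimum.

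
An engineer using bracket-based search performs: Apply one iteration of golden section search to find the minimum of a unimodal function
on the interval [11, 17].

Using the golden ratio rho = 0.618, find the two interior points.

Golden section search on [11, 17].
Golden ratio rho = 0.618 (approx).
Interior points:
  x_1 = 11 + (1-0.618)*6 = 13.2920
  x_2 = 11 + 0.618*6 = 14.7080
Compare f(x_1) and f(x_2) to determine which subinterval to keep.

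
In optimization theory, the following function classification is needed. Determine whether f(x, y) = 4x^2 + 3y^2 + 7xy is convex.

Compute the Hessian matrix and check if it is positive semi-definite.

f(x,y) = 4x^2 + 3y^2 + 7xy
Hessian H = [[8, 7], [7, 6]]
trace(H) = 14, det(H) = -1
Eigenvalues: (14 +/- sqrt(200)) / 2 = 14.07, -0.07107
Since not both eigenvalues positive, f is neither convex nor concave.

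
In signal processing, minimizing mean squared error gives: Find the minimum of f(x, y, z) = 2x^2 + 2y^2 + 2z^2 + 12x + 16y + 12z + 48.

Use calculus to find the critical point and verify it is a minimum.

f(x,y,z) = 2x^2 + 2y^2 + 2z^2 + 12x + 16y + 12z + 48
df/dx = 4x + (12) = 0 => x = -3
df/dy = 4y + (16) = 0 => y = -4
df/dz = 4z + (12) = 0 => z = -3
f(-3,-4,-3) = 2*(-3)^2 + 2*(-4)^2 + 2*(-3)^2 + 12*(-3) + 16*(-4) + 12*(-3) + 48 = -20
Hessian is diagonal with entries 4, 4, 4 > 0, confirmed minimum.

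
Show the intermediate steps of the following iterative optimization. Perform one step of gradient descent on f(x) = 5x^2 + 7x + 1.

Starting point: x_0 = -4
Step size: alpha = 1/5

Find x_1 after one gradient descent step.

f(x) = 5x^2 + 7x + 1
f'(x) = 10x + 7
f'(-4) = 10*-4 + (7) = -33
x_1 = x_0 - alpha * f'(x_0) = -4 - 1/5 * -33 = 13/5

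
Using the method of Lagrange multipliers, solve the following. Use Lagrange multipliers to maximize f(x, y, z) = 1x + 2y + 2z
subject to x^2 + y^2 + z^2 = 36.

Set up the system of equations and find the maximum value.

Lagrange conditions: 1 = 2*lambda*x, 2 = 2*lambda*y, 2 = 2*lambda*z
So x:1 = y:2 = z:2, i.e. x = 1t, y = 2t, z = 2t
Constraint: t^2*(1^2 + 2^2 + 2^2) = 36
  t^2 * 9 = 36  =>  t = sqrt(4)
Maximum = 1*1t + 2*2t + 2*2t = 9*sqrt(4) = 18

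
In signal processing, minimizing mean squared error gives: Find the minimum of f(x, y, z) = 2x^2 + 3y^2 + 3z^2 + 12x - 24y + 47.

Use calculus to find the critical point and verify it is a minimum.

f(x,y,z) = 2x^2 + 3y^2 + 3z^2 + 12x - 24y + 47
df/dx = 4x + (12) = 0 => x = -3
df/dy = 6y + (-24) = 0 => y = 4
df/dz = 6z + (0) = 0 => z = 0
f(-3,4,0) = 2*(-3)^2 + 3*(4)^2 + 3*(0)^2 + 12*(-3) + -24*(4) + 47 = -19
Hessian is diagonal with entries 4, 6, 6 > 0, confirmed minimum.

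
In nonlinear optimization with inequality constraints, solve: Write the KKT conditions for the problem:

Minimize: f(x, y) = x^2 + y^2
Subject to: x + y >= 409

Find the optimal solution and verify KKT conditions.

KKT conditions for min x^2 + y^2 s.t. x + y >= 409:
Stationarity: 2x = mu, 2y = mu
So x = y = mu/2.
Complementary slackness: mu*(x + y - 409) = 0
Primal feasibility: x + y >= 409; dual feasibility: mu >= 0
If mu = 0 then x = y = 0, but 0 + 0 < 409 is infeasible, so the constraint is active.
Constraint active: x + y = 2*(mu/2) = 409 => mu = 409
x = y = 409/2, f = 167281/2
Verify: stationarity 2*(409/2) = 409 = mu; primal 409/2 + 409/2 = 409 >= 409; dual mu = 409 >= 0; complementary slackness 409*(409 - 409) = 0. All KKT conditions hold.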